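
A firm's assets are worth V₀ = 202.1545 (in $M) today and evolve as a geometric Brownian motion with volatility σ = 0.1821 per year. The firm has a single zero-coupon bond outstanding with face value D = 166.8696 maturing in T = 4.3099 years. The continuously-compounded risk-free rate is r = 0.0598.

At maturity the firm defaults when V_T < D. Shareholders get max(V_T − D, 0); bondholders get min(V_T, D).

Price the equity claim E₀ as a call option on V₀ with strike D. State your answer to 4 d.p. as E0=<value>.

E0=76.6569

d₁ = [ln(V₀/D) + (r + σ²/2)T] / (σ√T)
   = [ln(202.1545/166.8696) + (0.0598 + 0.5·0.1821²)·4.3099] / (0.1821·√4.3099)
   = [0.191820 + 0.329191] / 0.378045 = 1.378171
d₂ = d₁ − σ√T = 1.378171 − 0.378045 = 1.000126
N(d₁) = 0.915925,  N(d₂) = 0.841375,  e^(−rT) = 0.772802
E₀ = V₀·N(d₁) − D·e^(−rT)·N(d₂)
   = 202.1545·0.915925 − 166.8696·0.772802·0.841375 = 76.656908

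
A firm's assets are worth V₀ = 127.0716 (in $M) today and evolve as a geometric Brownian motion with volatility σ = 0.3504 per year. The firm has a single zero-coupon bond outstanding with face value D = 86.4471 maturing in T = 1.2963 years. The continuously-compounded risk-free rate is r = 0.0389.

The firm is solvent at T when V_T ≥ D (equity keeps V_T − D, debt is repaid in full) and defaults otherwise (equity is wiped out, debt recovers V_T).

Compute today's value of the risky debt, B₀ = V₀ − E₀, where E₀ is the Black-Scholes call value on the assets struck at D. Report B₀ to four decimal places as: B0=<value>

d₁ = [ln(V₀/D) + (r + σ²/2)T] / (σ√T)
   = [ln(127.0716/86.4471) + (0.0389 + 0.5·0.3504²)·1.2963] / (0.3504·√1.2963)
   = [0.385218 + 0.130006] / 0.398949 = 1.291455
d₂ = d₁ − σ√T = 1.291455 − 0.398949 = 0.892507
N(d₁) = 0.901727,  N(d₂) = 0.813939,  e^(−rT) = 0.950824
E₀ = V₀·N(d₁) − D·e^(−rT)·N(d₂)
   = 127.0716·0.901727 − 86.4471·0.950824·0.813939 = 47.681349
B₀ = V₀ − E₀ = 127.0716 − 47.681349 = 79.390251

B0=79.3903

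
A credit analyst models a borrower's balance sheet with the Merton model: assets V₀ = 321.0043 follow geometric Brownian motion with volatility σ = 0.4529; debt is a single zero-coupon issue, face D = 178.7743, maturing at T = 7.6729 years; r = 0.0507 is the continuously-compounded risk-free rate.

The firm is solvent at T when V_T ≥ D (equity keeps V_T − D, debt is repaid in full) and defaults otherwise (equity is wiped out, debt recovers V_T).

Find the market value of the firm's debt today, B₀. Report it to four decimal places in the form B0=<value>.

d₁ = [ln(V₀/D) + (r + σ²/2)T] / (σ√T)
   = [ln(321.0043/178.7743) + (0.0507 + 0.5·0.4529²)·7.6729] / (0.4529·√7.6729)
   = [0.585330 + 1.175943] / 1.254533 = 1.403927
d₂ = d₁ − σ√T = 1.403927 − 1.254533 = 0.149394
N(d₁) = 0.919830,  N(d₂) = 0.559379,  e^(−rT) = 0.677723
E₀ = V₀·N(d₁) − D·e^(−rT)·N(d₂)
   = 321.0043·0.919830 − 178.7743·0.677723·0.559379 = 227.495241
B₀ = V₀ − E₀ = 321.0043 − 227.495241 = 93.509059

B0=93.5091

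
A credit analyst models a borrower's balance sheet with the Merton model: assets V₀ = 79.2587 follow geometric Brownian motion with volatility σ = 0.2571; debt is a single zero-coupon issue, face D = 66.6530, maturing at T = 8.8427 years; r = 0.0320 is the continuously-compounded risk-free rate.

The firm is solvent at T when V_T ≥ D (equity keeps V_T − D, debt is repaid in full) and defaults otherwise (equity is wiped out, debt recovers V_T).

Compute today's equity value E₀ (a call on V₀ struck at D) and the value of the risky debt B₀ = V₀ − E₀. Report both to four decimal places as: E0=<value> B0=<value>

E0=36.8992 B0=42.3595

d₁ = [ln(V₀/D) + (r + σ²/2)T] / (σ√T)
   = [ln(79.2587/66.6530) + (0.0320 + 0.5·0.2571²)·8.8427] / (0.2571·√8.8427)
   = [0.173217 + 0.575219] / 0.764530 = 0.978950
d₂ = d₁ − σ√T = 0.978950 − 0.764530 = 0.214420
N(d₁) = 0.836198,  N(d₂) = 0.584890,  e^(−rT) = 0.753545
E₀ = V₀·N(d₁) − D·e^(−rT)·N(d₂)
   = 79.2587·0.836198 − 66.6530·0.753545·0.584890 = 36.899218
B₀ = V₀ − E₀ = 79.2587 − 36.899218 = 42.359482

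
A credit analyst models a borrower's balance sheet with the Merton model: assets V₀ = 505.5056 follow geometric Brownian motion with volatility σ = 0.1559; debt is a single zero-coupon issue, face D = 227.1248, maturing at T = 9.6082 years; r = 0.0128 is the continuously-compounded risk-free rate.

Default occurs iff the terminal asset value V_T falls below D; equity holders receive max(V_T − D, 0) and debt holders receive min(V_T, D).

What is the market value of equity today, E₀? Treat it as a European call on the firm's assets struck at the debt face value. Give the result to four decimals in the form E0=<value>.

d₁ = [ln(V₀/D) + (r + σ²/2)T] / (σ√T)
   = [ln(505.5056/227.1248) + (0.0128 + 0.5·0.1559²)·9.6082] / (0.1559·√9.6082)
   = [0.800059 + 0.239748] / 0.483245 = 2.151720
d₂ = d₁ − σ√T = 2.151720 − 0.483245 = 1.668475
N(d₁) = 0.984290,  N(d₂) = 0.952389,  e^(−rT) = 0.884277
E₀ = V₀·N(d₁) − D·e^(−rT)·N(d₂)
   = 505.5056·0.984290 − 227.1248·0.884277·0.952389 = 306.285220

E0=306.2852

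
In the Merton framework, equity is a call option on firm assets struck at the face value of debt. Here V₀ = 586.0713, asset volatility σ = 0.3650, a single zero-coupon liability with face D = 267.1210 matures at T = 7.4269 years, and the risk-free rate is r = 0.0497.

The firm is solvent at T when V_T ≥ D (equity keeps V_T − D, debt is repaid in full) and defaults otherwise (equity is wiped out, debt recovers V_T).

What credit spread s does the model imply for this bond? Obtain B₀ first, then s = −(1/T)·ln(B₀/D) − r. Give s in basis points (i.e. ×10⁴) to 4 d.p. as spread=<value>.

d₁ = [ln(V₀/D) + (r + σ²/2)T] / (σ√T)
   = [ln(586.0713/267.1210) + (0.0497 + 0.5·0.3650²)·7.4269] / (0.3650·√7.4269)
   = [0.785740 + 0.863841] / 0.994710 = 1.658353
d₂ = d₁ − σ√T = 1.658353 − 0.994710 = 0.663643
N(d₁) = 0.951377,  N(d₂) = 0.746540,  e^(−rT) = 0.691345
E₀ = V₀·N(d₁) − D·e^(−rT)·N(d₂)
   = 586.0713·0.951377 − 267.1210·0.691345·0.746540 = 419.709079
B₀ = V₀ − E₀ = 586.0713 − 419.709079 = 166.362221
spread = −(1/T)·ln(B₀/D) − r = −(1/7.4269)·ln(166.362221/267.1210) − 0.0497 = 0.01405934
in basis points: 0.01405934 × 10⁴ = 140.5934 bp

spread=140.5934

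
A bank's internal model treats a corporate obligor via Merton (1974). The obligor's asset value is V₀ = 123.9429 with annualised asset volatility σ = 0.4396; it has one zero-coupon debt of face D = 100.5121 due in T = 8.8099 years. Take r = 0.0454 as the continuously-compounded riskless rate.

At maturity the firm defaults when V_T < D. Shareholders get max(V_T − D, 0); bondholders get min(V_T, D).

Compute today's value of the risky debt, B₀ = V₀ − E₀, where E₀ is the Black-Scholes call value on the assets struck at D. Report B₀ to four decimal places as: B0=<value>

B0=45.0302

d₁ = [ln(V₀/D) + (r + σ²/2)T] / (σ√T)
   = [ln(123.9429/100.5121) + (0.0454 + 0.5·0.4396²)·8.8099] / (0.4396·√8.8099)
   = [0.209543 + 1.251218] / 1.304798 = 1.119531
d₂ = d₁ − σ√T = 1.119531 − 1.304798 = -0.185267
N(d₁) = 0.868543,  N(d₂) = 0.426510,  e^(−rT) = 0.670341
E₀ = V₀·N(d₁) − D·e^(−rT)·N(d₂)
   = 123.9429·0.868543 − 100.5121·0.670341·0.426510 = 78.912656
B₀ = V₀ − E₀ = 123.9429 − 78.912656 = 45.030244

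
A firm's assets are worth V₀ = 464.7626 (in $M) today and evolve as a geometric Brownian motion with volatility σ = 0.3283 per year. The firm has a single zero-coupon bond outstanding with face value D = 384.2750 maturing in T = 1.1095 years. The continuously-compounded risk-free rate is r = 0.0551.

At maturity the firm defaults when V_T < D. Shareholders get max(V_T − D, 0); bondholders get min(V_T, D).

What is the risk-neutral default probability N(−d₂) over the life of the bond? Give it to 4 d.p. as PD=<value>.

PD=0.2899

d₁ = [ln(V₀/D) + (r + σ²/2)T] / (σ√T)
   = [ln(464.7626/384.2750) + (0.0551 + 0.5·0.3283²)·1.1095] / (0.3283·√1.1095)
   = [0.190168 + 0.120925] / 0.345808 = 0.899614
d₂ = d₁ − σ√T = 0.899614 − 0.345808 = 0.553806
risk-neutral PD = N(−d₂) = N(-0.553806) = 0.289856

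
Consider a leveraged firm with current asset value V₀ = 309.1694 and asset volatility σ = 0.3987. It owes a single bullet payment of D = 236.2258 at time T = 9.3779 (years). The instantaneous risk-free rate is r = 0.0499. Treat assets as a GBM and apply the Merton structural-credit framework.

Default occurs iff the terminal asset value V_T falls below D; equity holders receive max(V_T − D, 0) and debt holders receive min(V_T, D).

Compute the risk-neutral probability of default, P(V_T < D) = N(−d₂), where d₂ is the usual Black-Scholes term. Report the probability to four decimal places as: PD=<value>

PD=0.5027

d₁ = [ln(V₀/D) + (r + σ²/2)T] / (σ√T)
   = [ln(309.1694/236.2258) + (0.0499 + 0.5·0.3987²)·9.3779] / (0.3987·√9.3779)
   = [0.269101 + 1.213321] / 1.220953 = 1.214151
d₂ = d₁ − σ√T = 1.214151 − 1.220953 = -0.006802
risk-neutral PD = N(−d₂) = N(0.006802) = 0.502714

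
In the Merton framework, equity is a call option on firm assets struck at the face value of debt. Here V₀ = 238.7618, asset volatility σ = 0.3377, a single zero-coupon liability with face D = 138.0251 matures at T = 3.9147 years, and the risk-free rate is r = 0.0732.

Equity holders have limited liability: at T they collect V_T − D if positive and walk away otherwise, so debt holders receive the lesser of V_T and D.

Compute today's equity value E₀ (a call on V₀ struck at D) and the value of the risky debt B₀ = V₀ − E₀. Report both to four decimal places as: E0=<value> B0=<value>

d₁ = [ln(V₀/D) + (r + σ²/2)T] / (σ√T)
   = [ln(238.7618/138.0251) + (0.0732 + 0.5·0.3377²)·3.9147] / (0.3377·√3.9147)
   = [0.548031 + 0.509775] / 0.668160 = 1.583163
d₂ = d₁ − σ√T = 1.583163 − 0.668160 = 0.915003
N(d₁) = 0.943308,  N(d₂) = 0.819905,  e^(−rT) = 0.750845
E₀ = V₀·N(d₁) − D·e^(−rT)·N(d₂)
   = 238.7618·0.943308 − 138.0251·0.750845·0.819905 = 140.254645
B₀ = V₀ − E₀ = 238.7618 − 140.254645 = 98.507155

E0=140.2546 B0=98.5072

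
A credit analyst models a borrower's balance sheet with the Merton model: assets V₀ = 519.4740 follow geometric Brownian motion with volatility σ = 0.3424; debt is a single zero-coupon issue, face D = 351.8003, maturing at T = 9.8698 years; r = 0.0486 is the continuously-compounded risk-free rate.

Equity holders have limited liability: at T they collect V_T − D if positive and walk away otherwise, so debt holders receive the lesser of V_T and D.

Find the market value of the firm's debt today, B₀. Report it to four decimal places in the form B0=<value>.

d₁ = [ln(V₀/D) + (r + σ²/2)T] / (σ√T)
   = [ln(519.4740/351.8003) + (0.0486 + 0.5·0.3424²)·9.8698] / (0.3424·√9.8698)
   = [0.389753 + 1.058229] / 1.075692 = 1.346093
d₂ = d₁ − σ√T = 1.346093 − 1.075692 = 0.270402
N(d₁) = 0.910864,  N(d₂) = 0.606574,  e^(−rT) = 0.618986
E₀ = V₀·N(d₁) − D·e^(−rT)·N(d₂)
   = 519.4740·0.910864 − 351.8003·0.618986·0.606574 = 341.082730
B₀ = V₀ − E₀ = 519.4740 − 341.082730 = 178.391270

B0=178.3913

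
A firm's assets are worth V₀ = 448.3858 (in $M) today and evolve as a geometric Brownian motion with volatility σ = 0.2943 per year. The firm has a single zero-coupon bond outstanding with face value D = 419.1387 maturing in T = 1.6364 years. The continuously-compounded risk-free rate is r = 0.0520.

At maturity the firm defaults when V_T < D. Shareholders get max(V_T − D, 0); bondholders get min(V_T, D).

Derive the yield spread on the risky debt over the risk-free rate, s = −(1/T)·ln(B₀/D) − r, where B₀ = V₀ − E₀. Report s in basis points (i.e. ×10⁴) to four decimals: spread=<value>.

spread=590.5675

d₁ = [ln(V₀/D) + (r + σ²/2)T] / (σ√T)
   = [ln(448.3858/419.1387) + (0.0520 + 0.5·0.2943²)·1.6364] / (0.2943·√1.6364)
   = [0.067452 + 0.155959] / 0.376474 = 0.593431
d₂ = d₁ − σ√T = 0.593431 − 0.376474 = 0.216957
N(d₁) = 0.723554,  N(d₂) = 0.585879,  e^(−rT) = 0.918427
E₀ = V₀·N(d₁) − D·e^(−rT)·N(d₂)
   = 448.3858·0.723554 − 419.1387·0.918427·0.585879 = 98.898008
B₀ = V₀ − E₀ = 448.3858 − 98.898008 = 349.487792
spread = −(1/T)·ln(B₀/D) − r = −(1/1.6364)·ln(349.487792/419.1387) − 0.0520 = 0.05905675
in basis points: 0.05905675 × 10⁴ = 590.5675 bp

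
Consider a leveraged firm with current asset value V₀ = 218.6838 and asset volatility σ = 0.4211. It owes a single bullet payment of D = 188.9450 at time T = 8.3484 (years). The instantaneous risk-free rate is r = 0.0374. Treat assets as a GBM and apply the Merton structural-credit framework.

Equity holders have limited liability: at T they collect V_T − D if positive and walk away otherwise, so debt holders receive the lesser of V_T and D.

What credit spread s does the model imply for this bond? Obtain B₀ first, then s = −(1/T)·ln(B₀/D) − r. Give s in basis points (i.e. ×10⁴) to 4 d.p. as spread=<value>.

spread=488.5246

d₁ = [ln(V₀/D) + (r + σ²/2)T] / (σ√T)
   = [ln(218.6838/188.9450) + (0.0374 + 0.5·0.4211²)·8.3484] / (0.4211·√8.3484)
   = [0.146171 + 1.052421] / 1.216709 = 0.985109
d₂ = d₁ − σ√T = 0.985109 − 1.216709 = -0.231600
N(d₁) = 0.837715,  N(d₂) = 0.408424,  e^(−rT) = 0.731813
E₀ = V₀·N(d₁) − D·e^(−rT)·N(d₂)
   = 218.6838·0.837715 − 188.9450·0.731813·0.408424 = 126.720839
B₀ = V₀ − E₀ = 218.6838 − 126.720839 = 91.962961
spread = −(1/T)·ln(B₀/D) − r = −(1/8.3484)·ln(91.962961/188.9450) − 0.0374 = 0.04885246
in basis points: 0.04885246 × 10⁴ = 488.5246 bp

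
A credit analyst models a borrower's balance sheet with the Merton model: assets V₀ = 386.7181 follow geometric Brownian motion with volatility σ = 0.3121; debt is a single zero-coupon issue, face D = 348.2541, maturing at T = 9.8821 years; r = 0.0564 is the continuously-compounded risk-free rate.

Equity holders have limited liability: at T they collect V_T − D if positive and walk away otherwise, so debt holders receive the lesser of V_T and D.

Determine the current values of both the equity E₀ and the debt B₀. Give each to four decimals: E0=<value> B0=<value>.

E0=225.2579 B0=161.4602

d₁ = [ln(V₀/D) + (r + σ²/2)T] / (σ√T)
   = [ln(386.7181/348.2541) + (0.0564 + 0.5·0.3121²)·9.8821] / (0.3121·√9.8821)
   = [0.104764 + 1.038640] / 0.981112 = 1.165417
d₂ = d₁ − σ√T = 1.165417 − 0.981112 = 0.184305
N(d₁) = 0.878075,  N(d₂) = 0.573113,  e^(−rT) = 0.572725
E₀ = V₀·N(d₁) − D·e^(−rT)·N(d₂)
   = 386.7181·0.878075 − 348.2541·0.572725·0.573113 = 225.257946
B₀ = V₀ − E₀ = 386.7181 − 225.257946 = 161.460154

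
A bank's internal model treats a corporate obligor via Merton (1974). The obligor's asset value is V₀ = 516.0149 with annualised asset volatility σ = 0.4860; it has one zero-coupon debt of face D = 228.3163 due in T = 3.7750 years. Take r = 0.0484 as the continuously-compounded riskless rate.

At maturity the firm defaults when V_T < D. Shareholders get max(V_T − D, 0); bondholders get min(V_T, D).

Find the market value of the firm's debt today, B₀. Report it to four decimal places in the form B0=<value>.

B0=169.6348

d₁ = [ln(V₀/D) + (r + σ²/2)T] / (σ√T)
   = [ln(516.0149/228.3163) + (0.0484 + 0.5·0.4860²)·3.7750] / (0.4860·√3.7750)
   = [0.815404 + 0.628530] / 0.944267 = 1.529158
d₂ = d₁ − σ√T = 1.529158 − 0.944267 = 0.584892
N(d₁) = 0.936887,  N(d₂) = 0.720690,  e^(−rT) = 0.833010
E₀ = V₀·N(d₁) − D·e^(−rT)·N(d₂)
   = 516.0149·0.936887 − 228.3163·0.833010·0.720690 = 346.380116
B₀ = V₀ − E₀ = 516.0149 − 346.380116 = 169.634784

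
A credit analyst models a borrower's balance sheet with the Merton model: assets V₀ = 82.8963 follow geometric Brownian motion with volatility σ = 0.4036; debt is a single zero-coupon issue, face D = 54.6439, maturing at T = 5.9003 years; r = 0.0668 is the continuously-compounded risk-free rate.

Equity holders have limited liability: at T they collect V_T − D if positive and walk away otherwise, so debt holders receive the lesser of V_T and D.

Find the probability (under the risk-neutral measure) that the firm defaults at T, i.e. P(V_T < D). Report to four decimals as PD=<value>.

PD=0.3681

d₁ = [ln(V₀/D) + (r + σ²/2)T] / (σ√T)
   = [ln(82.8963/54.6439) + (0.0668 + 0.5·0.4036²)·5.9003] / (0.4036·√5.9003)
   = [0.416753 + 0.874699] / 0.980366 = 1.317316
d₂ = d₁ − σ√T = 1.317316 − 0.980366 = 0.336950
risk-neutral PD = N(−d₂) = N(-0.336950) = 0.368077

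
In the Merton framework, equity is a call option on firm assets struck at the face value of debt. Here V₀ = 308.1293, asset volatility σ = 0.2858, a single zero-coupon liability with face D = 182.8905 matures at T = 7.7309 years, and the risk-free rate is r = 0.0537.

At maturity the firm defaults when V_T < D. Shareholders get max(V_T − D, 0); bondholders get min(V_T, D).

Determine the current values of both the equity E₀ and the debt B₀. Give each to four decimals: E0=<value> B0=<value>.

E0=195.8952 B0=112.2341

d₁ = [ln(V₀/D) + (r + σ²/2)T] / (σ√T)
   = [ln(308.1293/182.8905) + (0.0537 + 0.5·0.2858²)·7.7309] / (0.2858·√7.7309)
   = [0.521632 + 0.730886] / 0.794652 = 1.576183
d₂ = d₁ − σ√T = 1.576183 − 0.794652 = 0.781530
N(d₁) = 0.942508,  N(d₂) = 0.782755,  e^(−rT) = 0.660242
E₀ = V₀·N(d₁) − D·e^(−rT)·N(d₂)
   = 308.1293·0.942508 − 182.8905·0.660242·0.782755 = 195.895242
B₀ = V₀ − E₀ = 308.1293 − 195.895242 = 112.234058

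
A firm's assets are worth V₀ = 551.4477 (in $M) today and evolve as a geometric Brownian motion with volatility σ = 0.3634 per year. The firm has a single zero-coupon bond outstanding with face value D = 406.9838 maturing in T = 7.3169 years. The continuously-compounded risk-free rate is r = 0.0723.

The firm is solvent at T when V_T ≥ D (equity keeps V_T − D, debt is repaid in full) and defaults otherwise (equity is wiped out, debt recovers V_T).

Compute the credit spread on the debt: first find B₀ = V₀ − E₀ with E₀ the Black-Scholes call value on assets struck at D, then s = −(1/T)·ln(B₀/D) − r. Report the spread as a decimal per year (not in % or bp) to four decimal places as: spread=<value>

d₁ = [ln(V₀/D) + (r + σ²/2)T] / (σ√T)
   = [ln(551.4477/406.9838) + (0.0723 + 0.5·0.3634²)·7.3169] / (0.3634·√7.3169)
   = [0.303774 + 1.012145] / 0.982989 = 1.338692
d₂ = d₁ − σ√T = 1.338692 − 0.982989 = 0.355703
N(d₁) = 0.909664,  N(d₂) = 0.638969,  e^(−rT) = 0.589187
E₀ = V₀·N(d₁) − D·e^(−rT)·N(d₂)
   = 551.4477·0.909664 − 406.9838·0.589187·0.638969 = 348.414425
B₀ = V₀ − E₀ = 551.4477 − 348.414425 = 203.033275
spread = −(1/T)·ln(B₀/D) − r = −(1/7.3169)·ln(203.033275/406.9838) − 0.0723 = 0.02274073

spread=0.0227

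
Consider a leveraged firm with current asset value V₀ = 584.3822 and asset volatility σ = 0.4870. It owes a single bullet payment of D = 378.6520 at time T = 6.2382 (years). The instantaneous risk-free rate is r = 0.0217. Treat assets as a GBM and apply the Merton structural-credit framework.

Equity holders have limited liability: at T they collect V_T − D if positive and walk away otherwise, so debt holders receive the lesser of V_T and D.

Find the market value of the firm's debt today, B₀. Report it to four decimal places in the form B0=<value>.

d₁ = [ln(V₀/D) + (r + σ²/2)T] / (σ√T)
   = [ln(584.3822/378.6520) + (0.0217 + 0.5·0.4870²)·6.2382] / (0.4870·√6.2382)
   = [0.433938 + 0.875123] / 1.216350 = 1.076220
d₂ = d₁ − σ√T = 1.076220 − 1.216350 = -0.140130
N(d₁) = 0.859086,  N(d₂) = 0.444279,  e^(−rT) = 0.873394
E₀ = V₀·N(d₁) − D·e^(−rT)·N(d₂)
   = 584.3822·0.859086 − 378.6520·0.873394·0.444279 = 355.105944
B₀ = V₀ − E₀ = 584.3822 − 355.105944 = 229.276256

B0=229.2763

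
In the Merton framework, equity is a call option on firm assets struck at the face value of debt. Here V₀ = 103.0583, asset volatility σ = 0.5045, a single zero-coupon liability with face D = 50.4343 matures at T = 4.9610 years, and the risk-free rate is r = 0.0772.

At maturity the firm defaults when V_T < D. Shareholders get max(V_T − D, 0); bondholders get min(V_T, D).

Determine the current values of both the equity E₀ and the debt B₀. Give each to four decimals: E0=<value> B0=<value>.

d₁ = [ln(V₀/D) + (r + σ²/2)T] / (σ√T)
   = [ln(103.0583/50.4343) + (0.0772 + 0.5·0.5045²)·4.9610] / (0.5045·√4.9610)
   = [0.714623 + 1.014327] / 1.123688 = 1.538639
d₂ = d₁ − σ√T = 1.538639 − 1.123688 = 0.414951
N(d₁) = 0.938054,  N(d₂) = 0.660911,  e^(−rT) = 0.681820
E₀ = V₀·N(d₁) − D·e^(−rT)·N(d₂)
   = 103.0583·0.938054 − 50.4343·0.681820·0.660911 = 73.947394
B₀ = V₀ − E₀ = 103.0583 − 73.947394 = 29.110906

E0=73.9474 B0=29.1109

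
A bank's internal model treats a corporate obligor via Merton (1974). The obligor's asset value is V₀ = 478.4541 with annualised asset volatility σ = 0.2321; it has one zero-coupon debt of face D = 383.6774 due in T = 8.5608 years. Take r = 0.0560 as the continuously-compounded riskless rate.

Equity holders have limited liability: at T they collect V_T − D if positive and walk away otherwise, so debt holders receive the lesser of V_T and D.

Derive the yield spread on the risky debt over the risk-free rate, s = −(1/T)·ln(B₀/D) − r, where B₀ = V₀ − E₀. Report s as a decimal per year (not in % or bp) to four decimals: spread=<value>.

d₁ = [ln(V₀/D) + (r + σ²/2)T] / (σ√T)
   = [ln(478.4541/383.6774) + (0.0560 + 0.5·0.2321²)·8.5608] / (0.2321·√8.5608)
   = [0.220758 + 0.709992] / 0.679098 = 1.370568
d₂ = d₁ − σ√T = 1.370568 − 0.679098 = 0.691470
N(d₁) = 0.914745,  N(d₂) = 0.755365,  e^(−rT) = 0.619152
E₀ = V₀·N(d₁) − D·e^(−rT)·N(d₂)
   = 478.4541·0.914745 − 383.6774·0.619152·0.755365 = 258.223192
B₀ = V₀ − E₀ = 478.4541 − 258.223192 = 220.230908
spread = −(1/T)·ln(B₀/D) − r = −(1/8.5608)·ln(220.230908/383.6774) − 0.0560 = 0.00884505

spread=0.0088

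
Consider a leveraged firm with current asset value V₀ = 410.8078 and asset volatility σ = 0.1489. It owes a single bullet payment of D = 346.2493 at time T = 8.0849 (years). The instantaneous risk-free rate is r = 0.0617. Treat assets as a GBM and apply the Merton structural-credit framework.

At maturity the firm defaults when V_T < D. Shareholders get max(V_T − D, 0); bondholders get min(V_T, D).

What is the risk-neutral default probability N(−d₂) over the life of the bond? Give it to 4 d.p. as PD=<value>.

d₁ = [ln(V₀/D) + (r + σ²/2)T] / (σ√T)
   = [ln(410.8078/346.2493) + (0.0617 + 0.5·0.1489²)·8.0849] / (0.1489·√8.0849)
   = [0.170966 + 0.588464] / 0.423382 = 1.793726
d₂ = d₁ − σ√T = 1.793726 − 0.423382 = 1.370345
risk-neutral PD = N(−d₂) = N(-1.370345) = 0.085290

PD=0.0853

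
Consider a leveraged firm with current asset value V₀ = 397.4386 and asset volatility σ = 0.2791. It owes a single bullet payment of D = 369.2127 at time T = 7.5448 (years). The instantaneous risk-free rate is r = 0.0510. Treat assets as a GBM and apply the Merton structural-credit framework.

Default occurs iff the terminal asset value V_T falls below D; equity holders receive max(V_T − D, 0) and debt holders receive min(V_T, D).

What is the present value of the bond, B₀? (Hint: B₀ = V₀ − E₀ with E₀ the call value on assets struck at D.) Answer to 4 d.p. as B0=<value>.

d₁ = [ln(V₀/D) + (r + σ²/2)T] / (σ√T)
   = [ln(397.4386/369.2127) + (0.0510 + 0.5·0.2791²)·7.5448] / (0.2791·√7.5448)
   = [0.073668 + 0.678643] / 0.766626 = 0.981326
d₂ = d₁ − σ√T = 0.981326 − 0.766626 = 0.214700
N(d₁) = 0.836784,  N(d₂) = 0.584999,  e^(−rT) = 0.680597
E₀ = V₀·N(d₁) − D·e^(−rT)·N(d₂)
   = 397.4386·0.836784 − 369.2127·0.680597·0.584999 = 185.568665
B₀ = V₀ − E₀ = 397.4386 − 185.568665 = 211.869935

B0=211.8699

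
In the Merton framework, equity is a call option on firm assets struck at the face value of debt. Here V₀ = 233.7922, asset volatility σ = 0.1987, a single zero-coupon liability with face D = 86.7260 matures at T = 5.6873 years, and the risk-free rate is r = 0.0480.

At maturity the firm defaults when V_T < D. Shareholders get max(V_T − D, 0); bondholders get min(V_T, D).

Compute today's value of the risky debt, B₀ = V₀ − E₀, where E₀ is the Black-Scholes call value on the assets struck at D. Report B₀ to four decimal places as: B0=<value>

B0=65.9397

d₁ = [ln(V₀/D) + (r + σ²/2)T] / (σ√T)
   = [ln(233.7922/86.7260) + (0.0480 + 0.5·0.1987²)·5.6873] / (0.1987·√5.6873)
   = [0.991679 + 0.385263] / 0.473861 = 2.905792
d₂ = d₁ − σ√T = 2.905792 − 0.473861 = 2.431931
N(d₁) = 0.998168,  N(d₂) = 0.992491,  e^(−rT) = 0.761100
E₀ = V₀·N(d₁) − D·e^(−rT)·N(d₂)
   = 233.7922·0.998168 − 86.7260·0.761100·0.992491 = 167.852480
B₀ = V₀ − E₀ = 233.7922 − 167.852480 = 65.939720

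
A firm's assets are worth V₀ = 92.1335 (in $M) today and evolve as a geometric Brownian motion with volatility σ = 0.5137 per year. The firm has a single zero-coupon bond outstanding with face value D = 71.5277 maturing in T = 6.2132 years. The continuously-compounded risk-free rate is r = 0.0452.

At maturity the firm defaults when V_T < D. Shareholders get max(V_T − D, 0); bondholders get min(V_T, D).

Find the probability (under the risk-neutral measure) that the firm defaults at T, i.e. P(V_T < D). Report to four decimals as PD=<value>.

d₁ = [ln(V₀/D) + (r + σ²/2)T] / (σ√T)
   = [ln(92.1335/71.5277) + (0.0452 + 0.5·0.5137²)·6.2132] / (0.5137·√6.2132)
   = [0.253154 + 1.100630] / 1.280464 = 1.057261
d₂ = d₁ − σ√T = 1.057261 − 1.280464 = -0.223203
risk-neutral PD = N(−d₂) = N(0.223203) = 0.588311

PD=0.5883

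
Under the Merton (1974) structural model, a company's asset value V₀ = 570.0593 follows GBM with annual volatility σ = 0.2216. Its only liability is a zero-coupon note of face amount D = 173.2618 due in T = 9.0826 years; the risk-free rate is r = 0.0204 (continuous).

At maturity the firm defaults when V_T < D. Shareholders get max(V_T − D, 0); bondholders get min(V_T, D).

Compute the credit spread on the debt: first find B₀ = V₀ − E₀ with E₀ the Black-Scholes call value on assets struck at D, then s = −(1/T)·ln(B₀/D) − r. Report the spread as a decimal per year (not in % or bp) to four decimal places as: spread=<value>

d₁ = [ln(V₀/D) + (r + σ²/2)T] / (σ√T)
   = [ln(570.0593/173.2618) + (0.0204 + 0.5·0.2216²)·9.0826] / (0.2216·√9.0826)
   = [1.190937 + 0.408293] / 0.667844 = 2.394616
d₂ = d₁ − σ√T = 2.394616 − 0.667844 = 1.726772
N(d₁) = 0.991681,  N(d₂) = 0.957896,  e^(−rT) = 0.830867
E₀ = V₀·N(d₁) − D·e^(−rT)·N(d₂)
   = 570.0593·0.991681 − 173.2618·0.830867·0.957896 = 427.420686
B₀ = V₀ − E₀ = 570.0593 − 427.420686 = 142.638614
spread = −(1/T)·ln(B₀/D) − r = −(1/9.0826)·ln(142.638614/173.2618) − 0.0204 = 0.00101342

spread=0.0010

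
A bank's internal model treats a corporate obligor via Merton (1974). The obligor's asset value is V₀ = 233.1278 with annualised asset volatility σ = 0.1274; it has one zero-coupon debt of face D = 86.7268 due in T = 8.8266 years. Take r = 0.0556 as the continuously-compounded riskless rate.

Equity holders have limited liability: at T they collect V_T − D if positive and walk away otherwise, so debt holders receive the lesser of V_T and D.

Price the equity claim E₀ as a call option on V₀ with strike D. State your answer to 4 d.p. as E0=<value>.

E0=180.0374

d₁ = [ln(V₀/D) + (r + σ²/2)T] / (σ√T)
   = [ln(233.1278/86.7268) + (0.0556 + 0.5·0.1274²)·8.8266] / (0.1274·√8.8266)
   = [0.988824 + 0.562390] / 0.378500 = 4.098317
d₂ = d₁ − σ√T = 4.098317 − 0.378500 = 3.719817
N(d₁) = 0.999979,  N(d₂) = 0.999900,  e^(−rT) = 0.612162
E₀ = V₀·N(d₁) − D·e^(−rT)·N(d₂)
   = 233.1278·0.999979 − 86.7268·0.612162·0.999900 = 180.037424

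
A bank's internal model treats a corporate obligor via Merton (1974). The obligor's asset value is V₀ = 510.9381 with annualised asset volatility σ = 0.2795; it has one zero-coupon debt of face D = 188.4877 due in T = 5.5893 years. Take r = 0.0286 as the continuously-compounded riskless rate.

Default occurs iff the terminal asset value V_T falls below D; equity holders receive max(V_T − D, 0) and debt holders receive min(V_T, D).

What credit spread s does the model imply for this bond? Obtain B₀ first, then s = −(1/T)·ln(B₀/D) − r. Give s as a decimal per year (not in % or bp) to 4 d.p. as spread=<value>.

spread=0.0033

d₁ = [ln(V₀/D) + (r + σ²/2)T] / (σ√T)
   = [ln(510.9381/188.4877) + (0.0286 + 0.5·0.2795²)·5.5893] / (0.2795·√5.5893)
   = [0.997216 + 0.378173] / 0.660786 = 2.081445
d₂ = d₁ − σ√T = 2.081445 − 0.660786 = 1.420659
N(d₁) = 0.981303,  N(d₂) = 0.922292,  e^(−rT) = 0.852268
E₀ = V₀·N(d₁) − D·e^(−rT)·N(d₂)
   = 510.9381·0.981303 − 188.4877·0.852268·0.922292 = 353.226375
B₀ = V₀ − E₀ = 510.9381 − 353.226375 = 157.711725
spread = −(1/T)·ln(B₀/D) − r = −(1/5.5893)·ln(157.711725/188.4877) − 0.0286 = 0.00329378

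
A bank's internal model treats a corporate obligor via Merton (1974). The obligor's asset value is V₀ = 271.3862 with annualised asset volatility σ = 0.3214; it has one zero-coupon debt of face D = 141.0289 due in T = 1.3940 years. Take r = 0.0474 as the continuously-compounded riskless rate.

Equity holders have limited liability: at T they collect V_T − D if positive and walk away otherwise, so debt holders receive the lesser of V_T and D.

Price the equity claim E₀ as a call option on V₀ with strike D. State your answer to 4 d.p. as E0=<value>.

d₁ = [ln(V₀/D) + (r + σ²/2)T] / (σ√T)
   = [ln(271.3862/141.0289) + (0.0474 + 0.5·0.3214²)·1.3940] / (0.3214·√1.3940)
   = [0.654578 + 0.138074] / 0.379470 = 2.088842
d₂ = d₁ − σ√T = 2.088842 − 0.379470 = 1.709372
N(d₁) = 0.981639,  N(d₂) = 0.956309,  e^(−rT) = 0.936060
E₀ = V₀·N(d₁) − D·e^(−rT)·N(d₂)
   = 271.3862·0.981639 − 141.0289·0.936060·0.956309 = 140.159477

E0=140.1595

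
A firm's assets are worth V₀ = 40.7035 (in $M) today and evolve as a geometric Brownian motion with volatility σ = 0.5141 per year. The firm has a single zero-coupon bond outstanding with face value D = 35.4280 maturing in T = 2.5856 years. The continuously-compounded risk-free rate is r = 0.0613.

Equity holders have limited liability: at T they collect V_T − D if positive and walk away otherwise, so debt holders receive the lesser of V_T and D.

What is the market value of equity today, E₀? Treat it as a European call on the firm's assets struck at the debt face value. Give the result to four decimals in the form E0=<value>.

E0=17.2878

d₁ = [ln(V₀/D) + (r + σ²/2)T] / (σ√T)
   = [ln(40.7035/35.4280) + (0.0613 + 0.5·0.5141²)·2.5856] / (0.5141·√2.5856)
   = [0.138812 + 0.500183] / 0.826663 = 0.772981
d₂ = d₁ − σ√T = 0.772981 − 0.826663 = -0.053682
N(d₁) = 0.780233,  N(d₂) = 0.478594,  e^(−rT) = 0.853425
E₀ = V₀·N(d₁) − D·e^(−rT)·N(d₂)
   = 40.7035·0.780233 − 35.4280·0.853425·0.478594 = 17.287847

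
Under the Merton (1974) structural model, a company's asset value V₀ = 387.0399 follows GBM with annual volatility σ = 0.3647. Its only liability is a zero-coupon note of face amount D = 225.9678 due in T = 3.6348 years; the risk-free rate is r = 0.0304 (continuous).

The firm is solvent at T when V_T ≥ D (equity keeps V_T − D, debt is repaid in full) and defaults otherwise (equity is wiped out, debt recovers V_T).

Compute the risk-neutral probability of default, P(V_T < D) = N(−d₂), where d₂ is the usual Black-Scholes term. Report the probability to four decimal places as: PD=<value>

PD=0.2792

d₁ = [ln(V₀/D) + (r + σ²/2)T] / (σ√T)
   = [ln(387.0399/225.9678) + (0.0304 + 0.5·0.3647²)·3.6348] / (0.3647·√3.6348)
   = [0.538135 + 0.352223] / 0.695306 = 1.280527
d₂ = d₁ − σ√T = 1.280527 − 0.695306 = 0.585221
risk-neutral PD = N(−d₂) = N(-0.585221) = 0.279199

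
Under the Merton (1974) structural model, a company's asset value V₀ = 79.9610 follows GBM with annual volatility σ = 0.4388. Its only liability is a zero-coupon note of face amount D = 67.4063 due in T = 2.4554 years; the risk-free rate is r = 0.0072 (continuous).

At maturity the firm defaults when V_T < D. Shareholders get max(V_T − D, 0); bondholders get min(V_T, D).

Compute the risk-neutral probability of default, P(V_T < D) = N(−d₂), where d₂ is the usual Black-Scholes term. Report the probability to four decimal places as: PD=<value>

d₁ = [ln(V₀/D) + (r + σ²/2)T] / (σ√T)
   = [ln(79.9610/67.4063) + (0.0072 + 0.5·0.4388²)·2.4554] / (0.4388·√2.4554)
   = [0.170801 + 0.254067] / 0.687587 = 0.617911
d₂ = d₁ − σ√T = 0.617911 − 0.687587 = -0.069676
risk-neutral PD = N(−d₂) = N(0.069676) = 0.527774

PD=0.5278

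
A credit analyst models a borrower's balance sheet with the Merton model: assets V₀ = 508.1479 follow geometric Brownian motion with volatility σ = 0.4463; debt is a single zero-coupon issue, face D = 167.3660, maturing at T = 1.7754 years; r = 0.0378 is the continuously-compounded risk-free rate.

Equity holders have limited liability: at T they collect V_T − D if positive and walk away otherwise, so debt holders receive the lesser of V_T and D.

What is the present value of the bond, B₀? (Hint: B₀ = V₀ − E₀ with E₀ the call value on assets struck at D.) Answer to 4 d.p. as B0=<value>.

B0=155.0534

d₁ = [ln(V₀/D) + (r + σ²/2)T] / (σ√T)
   = [ln(508.1479/167.3660) + (0.0378 + 0.5·0.4463²)·1.7754] / (0.4463·√1.7754)
   = [1.110590 + 0.243925] / 0.594669 = 2.277765
d₂ = d₁ − σ√T = 2.277765 − 0.594669 = 1.683096
N(d₁) = 0.988630,  N(d₂) = 0.953822,  e^(−rT) = 0.935092
E₀ = V₀·N(d₁) − D·e^(−rT)·N(d₂)
   = 508.1479·0.988630 − 167.3660·0.935092·0.953822 = 353.094478
B₀ = V₀ − E₀ = 508.1479 − 353.094478 = 155.053422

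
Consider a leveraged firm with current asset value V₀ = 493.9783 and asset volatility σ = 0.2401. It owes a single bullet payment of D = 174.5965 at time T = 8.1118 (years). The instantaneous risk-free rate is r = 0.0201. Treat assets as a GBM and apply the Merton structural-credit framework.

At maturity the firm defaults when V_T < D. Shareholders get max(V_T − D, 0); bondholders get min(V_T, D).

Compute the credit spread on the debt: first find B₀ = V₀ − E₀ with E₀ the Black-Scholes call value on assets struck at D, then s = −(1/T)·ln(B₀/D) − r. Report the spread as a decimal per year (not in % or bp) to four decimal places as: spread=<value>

d₁ = [ln(V₀/D) + (r + σ²/2)T] / (σ√T)
   = [ln(493.9783/174.5965) + (0.0201 + 0.5·0.2401²)·8.1118] / (0.2401·√8.1118)
   = [1.040014 + 0.396862] / 0.683834 = 2.101205
d₂ = d₁ − σ√T = 2.101205 − 0.683834 = 1.417371
N(d₁) = 0.982189,  N(d₂) = 0.921813,  e^(−rT) = 0.849551
E₀ = V₀·N(d₁) − D·e^(−rT)·N(d₂)
   = 493.9783·0.982189 − 174.5965·0.849551·0.921813 = 348.448573
B₀ = V₀ − E₀ = 493.9783 − 348.448573 = 145.529727
spread = −(1/T)·ln(B₀/D) − r = −(1/8.1118)·ln(145.529727/174.5965) − 0.0201 = 0.00234844

spread=0.0023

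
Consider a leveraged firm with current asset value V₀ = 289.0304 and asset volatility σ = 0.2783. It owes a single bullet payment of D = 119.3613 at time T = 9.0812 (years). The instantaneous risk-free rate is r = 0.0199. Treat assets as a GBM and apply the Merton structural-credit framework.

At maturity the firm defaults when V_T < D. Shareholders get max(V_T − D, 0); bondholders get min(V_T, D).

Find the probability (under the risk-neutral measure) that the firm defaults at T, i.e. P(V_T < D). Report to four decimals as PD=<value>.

d₁ = [ln(V₀/D) + (r + σ²/2)T] / (σ√T)
   = [ln(289.0304/119.3613) + (0.0199 + 0.5·0.2783²)·9.0812] / (0.2783·√9.0812)
   = [0.884377 + 0.532389] / 0.838658 = 1.689326
d₂ = d₁ − σ√T = 1.689326 − 0.838658 = 0.850668
risk-neutral PD = N(−d₂) = N(-0.850668) = 0.197477

PD=0.1975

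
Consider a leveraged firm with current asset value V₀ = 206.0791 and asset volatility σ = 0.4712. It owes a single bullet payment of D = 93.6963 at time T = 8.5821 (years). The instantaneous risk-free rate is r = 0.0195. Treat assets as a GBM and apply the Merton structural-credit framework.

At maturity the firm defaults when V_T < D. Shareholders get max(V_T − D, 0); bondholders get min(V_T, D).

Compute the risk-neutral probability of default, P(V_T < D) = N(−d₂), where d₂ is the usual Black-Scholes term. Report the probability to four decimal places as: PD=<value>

PD=0.4992

d₁ = [ln(V₀/D) + (r + σ²/2)T] / (σ√T)
   = [ln(206.0791/93.6963) + (0.0195 + 0.5·0.4712²)·8.5821] / (0.4712·√8.5821)
   = [0.788201 + 1.120090] / 1.380391 = 1.382429
d₂ = d₁ − σ√T = 1.382429 − 1.380391 = 0.002038
risk-neutral PD = N(−d₂) = N(-0.002038) = 0.499187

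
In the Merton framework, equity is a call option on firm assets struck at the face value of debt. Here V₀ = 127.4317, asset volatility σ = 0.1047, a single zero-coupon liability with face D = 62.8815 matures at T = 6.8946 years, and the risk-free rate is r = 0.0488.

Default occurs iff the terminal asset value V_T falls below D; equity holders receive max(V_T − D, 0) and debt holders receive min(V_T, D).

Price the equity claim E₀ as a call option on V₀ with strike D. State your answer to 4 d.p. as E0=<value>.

E0=82.5160

d₁ = [ln(V₀/D) + (r + σ²/2)T] / (σ√T)
   = [ln(127.4317/62.8815) + (0.0488 + 0.5·0.1047²)·6.8946] / (0.1047·√6.8946)
   = [0.706329 + 0.374246] / 0.274917 = 3.930552
d₂ = d₁ − σ√T = 3.930552 − 0.274917 = 3.655635
N(d₁) = 0.999958,  N(d₂) = 0.999872,  e^(−rT) = 0.714297
E₀ = V₀·N(d₁) − D·e^(−rT)·N(d₂)
   = 127.4317·0.999958 − 62.8815·0.714297·0.999872 = 82.515997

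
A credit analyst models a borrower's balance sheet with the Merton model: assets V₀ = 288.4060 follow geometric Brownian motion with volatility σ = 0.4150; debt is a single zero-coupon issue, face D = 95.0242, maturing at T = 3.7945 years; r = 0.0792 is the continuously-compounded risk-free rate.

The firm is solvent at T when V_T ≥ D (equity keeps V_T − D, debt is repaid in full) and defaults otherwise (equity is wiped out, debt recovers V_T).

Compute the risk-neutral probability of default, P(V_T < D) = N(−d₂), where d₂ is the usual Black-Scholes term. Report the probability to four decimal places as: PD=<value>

d₁ = [ln(V₀/D) + (r + σ²/2)T] / (σ√T)
   = [ln(288.4060/95.0242) + (0.0792 + 0.5·0.4150²)·3.7945] / (0.4150·√3.7945)
   = [1.110238 + 0.627278] / 0.808398 = 2.149332
d₂ = d₁ − σ√T = 2.149332 − 0.808398 = 1.340933
risk-neutral PD = N(−d₂) = N(-1.340933) = 0.089971

PD=0.0900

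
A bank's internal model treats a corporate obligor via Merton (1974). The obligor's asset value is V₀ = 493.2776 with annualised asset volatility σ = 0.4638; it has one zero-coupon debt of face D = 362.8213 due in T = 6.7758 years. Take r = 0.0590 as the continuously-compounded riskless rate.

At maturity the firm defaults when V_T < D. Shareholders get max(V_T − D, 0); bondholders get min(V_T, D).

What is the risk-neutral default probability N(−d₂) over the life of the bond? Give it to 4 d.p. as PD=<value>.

d₁ = [ln(V₀/D) + (r + σ²/2)T] / (σ√T)
   = [ln(493.2776/362.8213) + (0.0590 + 0.5·0.4638²)·6.7758] / (0.4638·√6.7758)
   = [0.307162 + 1.128545] / 1.207288 = 1.189199
d₂ = d₁ − σ√T = 1.189199 − 1.207288 = -0.018089
risk-neutral PD = N(−d₂) = N(0.018089) = 0.507216

PD=0.5072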